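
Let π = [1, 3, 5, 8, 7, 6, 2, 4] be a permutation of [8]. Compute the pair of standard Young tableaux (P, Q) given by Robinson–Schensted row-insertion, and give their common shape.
P = [1, 2, 4, 6] / [3, 5] / [7] / [8];  Q = [1, 2, 3, 4] / [5, 8] / [6] / [7];  common shape = (4, 2, 1, 1)

Row-insert the values π_1, π_2, … into P one at a time, bumping the leftmost entry strictly greater than the inserted value down to the next row. The recording tableau Q records, in position (i, j), the step at which that cell was added to P.
  Insert 1 (step 1): P = [1];  Q = [1]
  Insert 3 (step 2): P = [1, 3];  Q = [1, 2]
  Insert 5 (step 3): P = [1, 3, 5];  Q = [1, 2, 3]
  Insert 8 (step 4): P = [1, 3, 5, 8];  Q = [1, 2, 3, 4]
  Insert 7 (step 5): P = [1, 3, 5, 7] / [8];  Q = [1, 2, 3, 4] / [5]
  Insert 6 (step 6): P = [1, 3, 5, 6] / [7] / [8];  Q = [1, 2, 3, 4] / [5] / [6]
  Insert 2 (step 7): P = [1, 2, 5, 6] / [3] / [7] / [8];  Q = [1, 2, 3, 4] / [5] / [6] / [7]
  Insert 4 (step 8): P = [1, 2, 4, 6] / [3, 5] / [7] / [8];  Q = [1, 2, 3, 4] / [5, 8] / [6] / [7]
Final shape: (4, 2, 1, 1).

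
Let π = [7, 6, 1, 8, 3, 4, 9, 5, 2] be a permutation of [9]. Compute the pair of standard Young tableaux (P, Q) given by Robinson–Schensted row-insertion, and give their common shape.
P = [1, 2, 4, 5] / [3, 8, 9] / [6] / [7];  Q = [1, 4, 6, 7] / [2, 5, 8] / [3] / [9];  common shape = (4, 3, 1, 1)

Row-insert the values π_1, π_2, … into P one at a time, bumping the leftmost entry strictly greater than the inserted value down to the next row. The recording tableau Q records, in position (i, j), the step at which that cell was added to P.
  Insert 7 (step 1): P = [7];  Q = [1]
  Insert 6 (step 2): P = [6] / [7];  Q = [1] / [2]
  Insert 1 (step 3): P = [1] / [6] / [7];  Q = [1] / [2] / [3]
  Insert 8 (step 4): P = [1, 8] / [6] / [7];  Q = [1, 4] / [2] / [3]
  Insert 3 (step 5): P = [1, 3] / [6, 8] / [7];  Q = [1, 4] / [2, 5] / [3]
  Insert 4 (step 6): P = [1, 3, 4] / [6, 8] / [7];  Q = [1, 4, 6] / [2, 5] / [3]
  Insert 9 (step 7): P = [1, 3, 4, 9] / [6, 8] / [7];  Q = [1, 4, 6, 7] / [2, 5] / [3]
  Insert 5 (step 8): P = [1, 3, 4, 5] / [6, 8, 9] / [7];  Q = [1, 4, 6, 7] / [2, 5, 8] / [3]
  Insert 2 (step 9): P = [1, 2, 4, 5] / [3, 8, 9] / [6] / [7];  Q = [1, 4, 6, 7] / [2, 5, 8] / [3] / [9]
Final shape: (4, 3, 1, 1).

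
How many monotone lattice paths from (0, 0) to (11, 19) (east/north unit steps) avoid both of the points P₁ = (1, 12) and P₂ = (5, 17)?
Number of paths = 53682988

Inclusion–exclusion. Total paths: C(30, 11) = 54627300. Through P₁: C(13, 1)·C(17, 10) = 252824. Through P₂: C(22, 5)·C(8, 6) = 737352. Since P₁ is strictly southwest of P₂, a monotone path through both must visit P₁ then P₂; paths through both = C(13, 1)·C(9, 4)·C(8, 6) = 45864. Avoid both = 54627300 − 252824 − 737352 + 45864 = 53682988.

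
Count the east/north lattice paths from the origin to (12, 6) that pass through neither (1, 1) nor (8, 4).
Number of paths = 6003

Inclusion–exclusion. Total paths: C(18, 12) = 18564. Through P₁: C(2, 1)·C(16, 11) = 8736. Through P₂: C(12, 8)·C(6, 4) = 7425. Since P₁ is strictly southwest of P₂, a monotone path through both must visit P₁ then P₂; paths through both = C(2, 1)·C(10, 7)·C(6, 4) = 3600. Avoid both = 18564 − 8736 − 7425 + 3600 = 6003.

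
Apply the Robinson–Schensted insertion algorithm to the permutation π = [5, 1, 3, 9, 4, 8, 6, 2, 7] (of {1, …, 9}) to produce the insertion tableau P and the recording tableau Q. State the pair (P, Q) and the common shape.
P = [1, 2, 4, 6, 7] / [3, 8] / [5] / [9];  Q = [1, 3, 4, 6, 9] / [2, 5] / [7] / [8];  common shape = (5, 2, 1, 1)

Row-insert the values π_1, π_2, … into P one at a time, bumping the leftmost entry strictly greater than the inserted value down to the next row. The recording tableau Q records, in position (i, j), the step at which that cell was added to P.
  Insert 5 (step 1): P = [5];  Q = [1]
  Insert 1 (step 2): P = [1] / [5];  Q = [1] / [2]
  Insert 3 (step 3): P = [1, 3] / [5];  Q = [1, 3] / [2]
  Insert 9 (step 4): P = [1, 3, 9] / [5];  Q = [1, 3, 4] / [2]
  Insert 4 (step 5): P = [1, 3, 4] / [5, 9];  Q = [1, 3, 4] / [2, 5]
  Insert 8 (step 6): P = [1, 3, 4, 8] / [5, 9];  Q = [1, 3, 4, 6] / [2, 5]
  Insert 6 (step 7): P = [1, 3, 4, 6] / [5, 8] / [9];  Q = [1, 3, 4, 6] / [2, 5] / [7]
  Insert 2 (step 8): P = [1, 2, 4, 6] / [3, 8] / [5] / [9];  Q = [1, 3, 4, 6] / [2, 5] / [7] / [8]
  Insert 7 (step 9): P = [1, 2, 4, 6, 7] / [3, 8] / [5] / [9];  Q = [1, 3, 4, 6, 9] / [2, 5] / [7] / [8]
Final shape: (5, 2, 1, 1).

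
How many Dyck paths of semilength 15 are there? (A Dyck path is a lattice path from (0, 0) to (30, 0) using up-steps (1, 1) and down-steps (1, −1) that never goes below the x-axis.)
C_15 = 9694845

These Dyck paths are counted by the Catalan number C_n = (1/(n + 1)) · C(2n, n). For n = 15: C_15 = (1/16) · C(30, 15) = 155117520/16 = 9694845.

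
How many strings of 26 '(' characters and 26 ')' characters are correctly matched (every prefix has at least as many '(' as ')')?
C_26 = 18367353072152

These balanced parentheses are counted by the Catalan number C_n = (1/(n + 1)) · C(2n, n). For n = 26: C_26 = (1/27) · C(52, 26) = 495918532948104/27 = 18367353072152.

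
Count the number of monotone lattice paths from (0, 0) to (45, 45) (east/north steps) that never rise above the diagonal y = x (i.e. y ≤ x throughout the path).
Number of paths = 2257117854077248073253720

By the reflection principle (André's argument), the number of monotone paths to (45, 45) with n ≤ m that never go above y = x is C(90, 45) − C(90, 46) = 103827421287553411369671120 − 101570303433476163296417400 = 2257117854077248073253720.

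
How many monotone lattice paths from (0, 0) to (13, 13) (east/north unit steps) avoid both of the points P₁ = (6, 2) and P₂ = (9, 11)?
Number of paths = 7082528

Inclusion–exclusion. Total paths: C(26, 13) = 10400600. Through P₁: C(8, 6)·C(18, 7) = 891072. Through P₂: C(20, 9)·C(6, 4) = 2519400. Since P₁ is strictly southwest of P₂, a monotone path through both must visit P₁ then P₂; paths through both = C(8, 6)·C(12, 3)·C(6, 4) = 92400. Avoid both = 10400600 − 891072 − 2519400 + 92400 = 7082528.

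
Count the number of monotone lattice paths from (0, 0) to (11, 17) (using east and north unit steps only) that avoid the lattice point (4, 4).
Number of paths = 16047780

Total paths from (0, 0) to (11, 17): C(28, 11) = 21474180. Paths through (4, 4): (paths (0, 0) → (4, 4)) × (paths (4, 4) → (11, 17)) = C(8, 4) · C(20, 7) = 70 · 77520 = 5426400. Avoidance count = 21474180 − 5426400 = 16047780.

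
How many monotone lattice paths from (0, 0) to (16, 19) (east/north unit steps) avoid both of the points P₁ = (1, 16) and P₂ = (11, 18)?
Number of paths = 3852338070

Inclusion–exclusion. Total paths: C(35, 16) = 4059928950. Through P₁: C(17, 1)·C(18, 15) = 13872. Through P₂: C(29, 11)·C(6, 5) = 207583740. Since P₁ is strictly southwest of P₂, a monotone path through both must visit P₁ then P₂; paths through both = C(17, 1)·C(12, 10)·C(6, 5) = 6732. Avoid both = 4059928950 − 13872 − 207583740 + 6732 = 3852338070.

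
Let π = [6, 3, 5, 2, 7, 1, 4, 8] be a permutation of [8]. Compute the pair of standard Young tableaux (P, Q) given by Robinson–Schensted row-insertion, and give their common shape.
P = [1, 4, 7, 8] / [2, 5] / [3] / [6];  Q = [1, 3, 5, 8] / [2, 7] / [4] / [6];  common shape = (4, 2, 1, 1)

Row-insert the values π_1, π_2, … into P one at a time, bumping the leftmost entry strictly greater than the inserted value down to the next row. The recording tableau Q records, in position (i, j), the step at which that cell was added to P.
  Insert 6 (step 1): P = [6];  Q = [1]
  Insert 3 (step 2): P = [3] / [6];  Q = [1] / [2]
  Insert 5 (step 3): P = [3, 5] / [6];  Q = [1, 3] / [2]
  Insert 2 (step 4): P = [2, 5] / [3] / [6];  Q = [1, 3] / [2] / [4]
  Insert 7 (step 5): P = [2, 5, 7] / [3] / [6];  Q = [1, 3, 5] / [2] / [4]
  Insert 1 (step 6): P = [1, 5, 7] / [2] / [3] / [6];  Q = [1, 3, 5] / [2] / [4] / [6]
  Insert 4 (step 7): P = [1, 4, 7] / [2, 5] / [3] / [6];  Q = [1, 3, 5] / [2, 7] / [4] / [6]
  Insert 8 (step 8): P = [1, 4, 7, 8] / [2, 5] / [3] / [6];  Q = [1, 3, 5, 8] / [2, 7] / [4] / [6]
Final shape: (4, 2, 1, 1).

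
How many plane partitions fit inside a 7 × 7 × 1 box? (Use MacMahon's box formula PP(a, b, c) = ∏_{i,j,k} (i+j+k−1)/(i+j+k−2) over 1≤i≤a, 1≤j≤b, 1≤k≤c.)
PP(7, 7, 1) = 3432

Evaluate the triple product over i = 1..7, j = 1..7, k = 1..1. The factors are (2/1) · (3/2) · (4/3) · (5/4) · (6/5) · (7/6) · (8/7) · (3/2) · … (49 factors total). The numerators and denominators telescope so the product is an integer; carrying out the multiplication exactly gives PP(7, 7, 1) = 3432.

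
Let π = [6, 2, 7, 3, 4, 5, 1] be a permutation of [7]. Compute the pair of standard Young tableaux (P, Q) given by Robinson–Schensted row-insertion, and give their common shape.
P = [1, 3, 4, 5] / [2, 7] / [6];  Q = [1, 3, 5, 6] / [2, 4] / [7];  common shape = (4, 2, 1)

Row-insert the values π_1, π_2, … into P one at a time, bumping the leftmost entry strictly greater than the inserted value down to the next row. The recording tableau Q records, in position (i, j), the step at which that cell was added to P.
  Insert 6 (step 1): P = [6];  Q = [1]
  Insert 2 (step 2): P = [2] / [6];  Q = [1] / [2]
  Insert 7 (step 3): P = [2, 7] / [6];  Q = [1, 3] / [2]
  Insert 3 (step 4): P = [2, 3] / [6, 7];  Q = [1, 3] / [2, 4]
  Insert 4 (step 5): P = [2, 3, 4] / [6, 7];  Q = [1, 3, 5] / [2, 4]
  Insert 5 (step 6): P = [2, 3, 4, 5] / [6, 7];  Q = [1, 3, 5, 6] / [2, 4]
  Insert 1 (step 7): P = [1, 3, 4, 5] / [2, 7] / [6];  Q = [1, 3, 5, 6] / [2, 4] / [7]
Final shape: (4, 2, 1).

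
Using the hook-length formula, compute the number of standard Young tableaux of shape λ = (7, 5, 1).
# SYT of shape (7, 5, 1) = 2860

Hook-length formula: f^λ = n! / Π hook(c), product over all cells c of the Young diagram. For λ = (7, 5, 1), n = 13 boxes. Hook lengths by row (left-to-right, top-to-bottom): [9, 7, 6, 5, 4, 2, 1]; [6, 4, 3, 2, 1]; [1]. Product of hooks = 2177280. So f^λ = 13! / 2177280 = 6227020800 / 2177280 = 2860.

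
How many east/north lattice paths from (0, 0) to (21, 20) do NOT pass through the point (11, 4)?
Number of paths = 261878418945

Total paths from (0, 0) to (21, 20): C(41, 21) = 269128937220. Paths through (11, 4): (paths (0, 0) → (11, 4)) × (paths (11, 4) → (21, 20)) = C(15, 11) · C(26, 10) = 1365 · 5311735 = 7250518275. Avoidance count = 269128937220 − 7250518275 = 261878418945.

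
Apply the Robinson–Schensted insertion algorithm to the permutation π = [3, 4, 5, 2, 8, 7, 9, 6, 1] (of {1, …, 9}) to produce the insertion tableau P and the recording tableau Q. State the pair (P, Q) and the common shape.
P = [1, 4, 5, 6, 9] / [2, 7] / [3] / [8];  Q = [1, 2, 3, 5, 7] / [4, 6] / [8] / [9];  common shape = (5, 2, 1, 1)

Row-insert the values π_1, π_2, … into P one at a time, bumping the leftmost entry strictly greater than the inserted value down to the next row. The recording tableau Q records, in position (i, j), the step at which that cell was added to P.
  Insert 3 (step 1): P = [3];  Q = [1]
  Insert 4 (step 2): P = [3, 4];  Q = [1, 2]
  Insert 5 (step 3): P = [3, 4, 5];  Q = [1, 2, 3]
  Insert 2 (step 4): P = [2, 4, 5] / [3];  Q = [1, 2, 3] / [4]
  Insert 8 (step 5): P = [2, 4, 5, 8] / [3];  Q = [1, 2, 3, 5] / [4]
  Insert 7 (step 6): P = [2, 4, 5, 7] / [3, 8];  Q = [1, 2, 3, 5] / [4, 6]
  Insert 9 (step 7): P = [2, 4, 5, 7, 9] / [3, 8];  Q = [1, 2, 3, 5, 7] / [4, 6]
  Insert 6 (step 8): P = [2, 4, 5, 6, 9] / [3, 7] / [8];  Q = [1, 2, 3, 5, 7] / [4, 6] / [8]
  Insert 1 (step 9): P = [1, 4, 5, 6, 9] / [2, 7] / [3] / [8];  Q = [1, 2, 3, 5, 7] / [4, 6] / [8] / [9]
Final shape: (5, 2, 1, 1).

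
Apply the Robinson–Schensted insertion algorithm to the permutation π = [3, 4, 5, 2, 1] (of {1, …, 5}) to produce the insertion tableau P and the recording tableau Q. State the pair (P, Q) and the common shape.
P = [1, 4, 5] / [2] / [3];  Q = [1, 2, 3] / [4] / [5];  common shape = (3, 1, 1)

Row-insert the values π_1, π_2, … into P one at a time, bumping the leftmost entry strictly greater than the inserted value down to the next row. The recording tableau Q records, in position (i, j), the step at which that cell was added to P.
  Insert 3 (step 1): P = [3];  Q = [1]
  Insert 4 (step 2): P = [3, 4];  Q = [1, 2]
  Insert 5 (step 3): P = [3, 4, 5];  Q = [1, 2, 3]
  Insert 2 (step 4): P = [2, 4, 5] / [3];  Q = [1, 2, 3] / [4]
  Insert 1 (step 5): P = [1, 4, 5] / [2] / [3];  Q = [1, 2, 3] / [4] / [5]
Final shape: (3, 1, 1).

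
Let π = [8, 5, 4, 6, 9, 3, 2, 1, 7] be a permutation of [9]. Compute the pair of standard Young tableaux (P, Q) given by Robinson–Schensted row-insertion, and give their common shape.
P = [1, 6, 7] / [2, 9] / [3] / [4] / [5] / [8];  Q = [1, 4, 5] / [2, 9] / [3] / [6] / [7] / [8];  common shape = (3, 2, 1, 1, 1, 1)

Row-insert the values π_1, π_2, … into P one at a time, bumping the leftmost entry strictly greater than the inserted value down to the next row. The recording tableau Q records, in position (i, j), the step at which that cell was added to P.
  Insert 8 (step 1): P = [8];  Q = [1]
  Insert 5 (step 2): P = [5] / [8];  Q = [1] / [2]
  Insert 4 (step 3): P = [4] / [5] / [8];  Q = [1] / [2] / [3]
  Insert 6 (step 4): P = [4, 6] / [5] / [8];  Q = [1, 4] / [2] / [3]
  Insert 9 (step 5): P = [4, 6, 9] / [5] / [8];  Q = [1, 4, 5] / [2] / [3]
  Insert 3 (step 6): P = [3, 6, 9] / [4] / [5] / [8];  Q = [1, 4, 5] / [2] / [3] / [6]
  Insert 2 (step 7): P = [2, 6, 9] / [3] / [4] / [5] / [8];  Q = [1, 4, 5] / [2] / [3] / [6] / [7]
  Insert 1 (step 8): P = [1, 6, 9] / [2] / [3] / [4] / [5] / [8];  Q = [1, 4, 5] / [2] / [3] / [6] / [7] / [8]
  Insert 7 (step 9): P = [1, 6, 7] / [2, 9] / [3] / [4] / [5] / [8];  Q = [1, 4, 5] / [2, 9] / [3] / [6] / [7] / [8]
Final shape: (3, 2, 1, 1, 1, 1).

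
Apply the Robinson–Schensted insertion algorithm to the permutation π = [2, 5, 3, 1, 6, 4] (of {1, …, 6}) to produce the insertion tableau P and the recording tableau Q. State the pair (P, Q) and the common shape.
P = [1, 3, 4] / [2, 6] / [5];  Q = [1, 2, 5] / [3, 6] / [4];  common shape = (3, 2, 1)

Row-insert the values π_1, π_2, … into P one at a time, bumping the leftmost entry strictly greater than the inserted value down to the next row. The recording tableau Q records, in position (i, j), the step at which that cell was added to P.
  Insert 2 (step 1): P = [2];  Q = [1]
  Insert 5 (step 2): P = [2, 5];  Q = [1, 2]
  Insert 3 (step 3): P = [2, 3] / [5];  Q = [1, 2] / [3]
  Insert 1 (step 4): P = [1, 3] / [2] / [5];  Q = [1, 2] / [3] / [4]
  Insert 6 (step 5): P = [1, 3, 6] / [2] / [5];  Q = [1, 2, 5] / [3] / [4]
  Insert 4 (step 6): P = [1, 3, 4] / [2, 6] / [5];  Q = [1, 2, 5] / [3, 6] / [4]
Final shape: (3, 2, 1).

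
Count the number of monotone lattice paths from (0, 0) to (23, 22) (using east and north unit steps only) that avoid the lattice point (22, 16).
Number of paths = 3961035542790

Total paths from (0, 0) to (23, 22): C(45, 23) = 4116715363800. Paths through (22, 16): (paths (0, 0) → (22, 16)) × (paths (22, 16) → (23, 22)) = C(38, 22) · C(7, 1) = 22239974430 · 7 = 155679821010. Avoidance count = 4116715363800 − 155679821010 = 3961035542790.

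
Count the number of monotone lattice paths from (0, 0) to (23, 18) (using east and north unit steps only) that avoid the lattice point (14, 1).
Number of paths = 202065772350

Total paths from (0, 0) to (23, 18): C(41, 23) = 202112640600. Paths through (14, 1): (paths (0, 0) → (14, 1)) × (paths (14, 1) → (23, 18)) = C(15, 14) · C(26, 9) = 15 · 3124550 = 46868250. Avoidance count = 202112640600 − 46868250 = 202065772350.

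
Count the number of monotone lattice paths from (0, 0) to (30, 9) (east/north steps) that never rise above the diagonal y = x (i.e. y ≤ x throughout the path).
Number of paths = 150391384

By the reflection principle (André's argument), the number of monotone paths to (30, 9) with n ≤ m that never go above y = x is C(39, 30) − C(39, 31) = 211915132 − 61523748 = 150391384.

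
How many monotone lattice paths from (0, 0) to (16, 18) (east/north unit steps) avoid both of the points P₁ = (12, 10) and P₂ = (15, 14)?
Number of paths = 1609240910

Inclusion–exclusion. Total paths: C(34, 16) = 2203961430. Through P₁: C(22, 12)·C(12, 4) = 320089770. Through P₂: C(29, 15)·C(5, 1) = 387793800. Since P₁ is strictly southwest of P₂, a monotone path through both must visit P₁ then P₂; paths through both = C(22, 12)·C(7, 3)·C(5, 1) = 113163050. Avoid both = 2203961430 − 320089770 − 387793800 + 113163050 = 1609240910.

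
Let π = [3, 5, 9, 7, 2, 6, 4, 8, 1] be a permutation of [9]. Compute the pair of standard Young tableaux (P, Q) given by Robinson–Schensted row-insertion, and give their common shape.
P = [1, 4, 6, 8] / [2, 5] / [3] / [7] / [9];  Q = [1, 2, 3, 8] / [4, 6] / [5] / [7] / [9];  common shape = (4, 2, 1, 1, 1)

Row-insert the values π_1, π_2, … into P one at a time, bumping the leftmost entry strictly greater than the inserted value down to the next row. The recording tableau Q records, in position (i, j), the step at which that cell was added to P.
  Insert 3 (step 1): P = [3];  Q = [1]
  Insert 5 (step 2): P = [3, 5];  Q = [1, 2]
  Insert 9 (step 3): P = [3, 5, 9];  Q = [1, 2, 3]
  Insert 7 (step 4): P = [3, 5, 7] / [9];  Q = [1, 2, 3] / [4]
  Insert 2 (step 5): P = [2, 5, 7] / [3] / [9];  Q = [1, 2, 3] / [4] / [5]
  Insert 6 (step 6): P = [2, 5, 6] / [3, 7] / [9];  Q = [1, 2, 3] / [4, 6] / [5]
  Insert 4 (step 7): P = [2, 4, 6] / [3, 5] / [7] / [9];  Q = [1, 2, 3] / [4, 6] / [5] / [7]
  Insert 8 (step 8): P = [2, 4, 6, 8] / [3, 5] / [7] / [9];  Q = [1, 2, 3, 8] / [4, 6] / [5] / [7]
  Insert 1 (step 9): P = [1, 4, 6, 8] / [2, 5] / [3] / [7] / [9];  Q = [1, 2, 3, 8] / [4, 6] / [5] / [7] / [9]
Final shape: (4, 2, 1, 1, 1).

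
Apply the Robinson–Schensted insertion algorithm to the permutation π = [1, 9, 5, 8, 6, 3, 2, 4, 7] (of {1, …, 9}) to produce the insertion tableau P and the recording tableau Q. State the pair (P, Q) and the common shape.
P = [1, 2, 4, 7] / [3, 6] / [5] / [8] / [9];  Q = [1, 2, 4, 9] / [3, 8] / [5] / [6] / [7];  common shape = (4, 2, 1, 1, 1)

Row-insert the values π_1, π_2, … into P one at a time, bumping the leftmost entry strictly greater than the inserted value down to the next row. The recording tableau Q records, in position (i, j), the step at which that cell was added to P.
  Insert 1 (step 1): P = [1];  Q = [1]
  Insert 9 (step 2): P = [1, 9];  Q = [1, 2]
  Insert 5 (step 3): P = [1, 5] / [9];  Q = [1, 2] / [3]
  Insert 8 (step 4): P = [1, 5, 8] / [9];  Q = [1, 2, 4] / [3]
  Insert 6 (step 5): P = [1, 5, 6] / [8] / [9];  Q = [1, 2, 4] / [3] / [5]
  Insert 3 (step 6): P = [1, 3, 6] / [5] / [8] / [9];  Q = [1, 2, 4] / [3] / [5] / [6]
  Insert 2 (step 7): P = [1, 2, 6] / [3] / [5] / [8] / [9];  Q = [1, 2, 4] / [3] / [5] / [6] / [7]
  Insert 4 (step 8): P = [1, 2, 4] / [3, 6] / [5] / [8] / [9];  Q = [1, 2, 4] / [3, 8] / [5] / [6] / [7]
  Insert 7 (step 9): P = [1, 2, 4, 7] / [3, 6] / [5] / [8] / [9];  Q = [1, 2, 4, 9] / [3, 8] / [5] / [6] / [7]
Final shape: (4, 2, 1, 1, 1).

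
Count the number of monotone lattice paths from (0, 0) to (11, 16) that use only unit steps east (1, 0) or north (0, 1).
Number of paths = 13037895

A monotone lattice path from (0, 0) to (11, 16) consists of 11 east steps and 16 north steps in some order, so it is determined by which 11 of the 27 steps are east. The count is C(27, 11) = 13037895.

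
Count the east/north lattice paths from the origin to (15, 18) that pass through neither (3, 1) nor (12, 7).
Number of paths = 818520628

Inclusion–exclusion. Total paths: C(33, 15) = 1037158320. Through P₁: C(4, 3)·C(29, 12) = 207583740. Through P₂: C(19, 12)·C(14, 3) = 18341232. Since P₁ is strictly southwest of P₂, a monotone path through both must visit P₁ then P₂; paths through both = C(4, 3)·C(15, 9)·C(14, 3) = 7287280. Avoid both = 1037158320 − 207583740 − 18341232 + 7287280 = 818520628.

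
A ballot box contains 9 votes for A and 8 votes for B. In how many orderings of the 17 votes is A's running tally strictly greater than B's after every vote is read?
Strict-lead orderings = 1430

Total orderings of the 17 votes with 9 for A: C(17, 9) = 24310. By the Bertrand ballot formula (Cycle Lemma / reflection principle), the number of orderings in which A is strictly ahead of B throughout is (p − q)/(p + q) · C(p + q, p) = (9 − 8)/(9 + 8) · 24310 = 1430.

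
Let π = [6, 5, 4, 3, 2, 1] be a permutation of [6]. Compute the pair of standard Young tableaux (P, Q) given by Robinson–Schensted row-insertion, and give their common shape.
P = [1] / [2] / [3] / [4] / [5] / [6];  Q = [1] / [2] / [3] / [4] / [5] / [6];  common shape = (1, 1, 1, 1, 1, 1)

Row-insert the values π_1, π_2, … into P one at a time, bumping the leftmost entry strictly greater than the inserted value down to the next row. The recording tableau Q records, in position (i, j), the step at which that cell was added to P.
  Insert 6 (step 1): P = [6];  Q = [1]
  Insert 5 (step 2): P = [5] / [6];  Q = [1] / [2]
  Insert 4 (step 3): P = [4] / [5] / [6];  Q = [1] / [2] / [3]
  Insert 3 (step 4): P = [3] / [4] / [5] / [6];  Q = [1] / [2] / [3] / [4]
  Insert 2 (step 5): P = [2] / [3] / [4] / [5] / [6];  Q = [1] / [2] / [3] / [4] / [5]
  Insert 1 (step 6): P = [1] / [2] / [3] / [4] / [5] / [6];  Q = [1] / [2] / [3] / [4] / [5] / [6]
Final shape: (1, 1, 1, 1, 1, 1).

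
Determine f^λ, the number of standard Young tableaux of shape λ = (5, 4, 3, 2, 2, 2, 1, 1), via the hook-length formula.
# SYT of shape (5, 4, 3, 2, 2, 2, 1, 1) = 124156032

Hook-length formula: f^λ = n! / Π hook(c), product over all cells c of the Young diagram. For λ = (5, 4, 3, 2, 2, 2, 1, 1), n = 20 boxes. Hook lengths by row (left-to-right, top-to-bottom): [12, 9, 5, 3, 1]; [10, 7, 3, 1]; [8, 5, 1]; [6, 3]; [5, 2]; [4, 1]; [2]; [1]. Product of hooks = 19595520000. So f^λ = 20! / 19595520000 = 2432902008176640000 / 19595520000 = 124156032.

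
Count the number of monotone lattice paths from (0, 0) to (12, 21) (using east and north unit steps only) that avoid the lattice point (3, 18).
Number of paths = 354524720

Total paths from (0, 0) to (12, 21): C(33, 12) = 354817320. Paths through (3, 18): (paths (0, 0) → (3, 18)) × (paths (3, 18) → (12, 21)) = C(21, 3) · C(12, 9) = 1330 · 220 = 292600. Avoidance count = 354817320 − 292600 = 354524720.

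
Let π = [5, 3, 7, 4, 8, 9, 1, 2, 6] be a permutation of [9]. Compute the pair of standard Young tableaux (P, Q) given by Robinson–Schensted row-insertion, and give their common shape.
P = [1, 2, 6, 9] / [3, 4, 8] / [5, 7];  Q = [1, 3, 5, 6] / [2, 4, 9] / [7, 8];  common shape = (4, 3, 2)

Row-insert the values π_1, π_2, … into P one at a time, bumping the leftmost entry strictly greater than the inserted value down to the next row. The recording tableau Q records, in position (i, j), the step at which that cell was added to P.
  Insert 5 (step 1): P = [5];  Q = [1]
  Insert 3 (step 2): P = [3] / [5];  Q = [1] / [2]
  Insert 7 (step 3): P = [3, 7] / [5];  Q = [1, 3] / [2]
  Insert 4 (step 4): P = [3, 4] / [5, 7];  Q = [1, 3] / [2, 4]
  Insert 8 (step 5): P = [3, 4, 8] / [5, 7];  Q = [1, 3, 5] / [2, 4]
  Insert 9 (step 6): P = [3, 4, 8, 9] / [5, 7];  Q = [1, 3, 5, 6] / [2, 4]
  Insert 1 (step 7): P = [1, 4, 8, 9] / [3, 7] / [5];  Q = [1, 3, 5, 6] / [2, 4] / [7]
  Insert 2 (step 8): P = [1, 2, 8, 9] / [3, 4] / [5, 7];  Q = [1, 3, 5, 6] / [2, 4] / [7, 8]
  Insert 6 (step 9): P = [1, 2, 6, 9] / [3, 4, 8] / [5, 7];  Q = [1, 3, 5, 6] / [2, 4, 9] / [7, 8]
Final shape: (4, 3, 2).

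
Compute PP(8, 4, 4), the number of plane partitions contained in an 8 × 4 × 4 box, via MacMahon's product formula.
PP(8, 4, 4) = 184225041

Evaluate the triple product over i = 1..8, j = 1..4, k = 1..4. The factors are (2/1) · (3/2) · (4/3) · (5/4) · (3/2) · (4/3) · (5/4) · (6/5) · … (128 factors total). The numerators and denominators telescope so the product is an integer; carrying out the multiplication exactly gives PP(8, 4, 4) = 184225041.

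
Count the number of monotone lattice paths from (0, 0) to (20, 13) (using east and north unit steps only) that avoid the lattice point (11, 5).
Number of paths = 466980360

Total paths from (0, 0) to (20, 13): C(33, 20) = 573166440. Paths through (11, 5): (paths (0, 0) → (11, 5)) × (paths (11, 5) → (20, 13)) = C(16, 11) · C(17, 9) = 4368 · 24310 = 106186080. Avoidance count = 573166440 − 106186080 = 466980360.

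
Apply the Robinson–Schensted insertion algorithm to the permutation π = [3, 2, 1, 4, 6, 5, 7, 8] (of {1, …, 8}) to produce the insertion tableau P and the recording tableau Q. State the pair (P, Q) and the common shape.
P = [1, 4, 5, 7, 8] / [2, 6] / [3];  Q = [1, 4, 5, 7, 8] / [2, 6] / [3];  common shape = (5, 2, 1)

Row-insert the values π_1, π_2, … into P one at a time, bumping the leftmost entry strictly greater than the inserted value down to the next row. The recording tableau Q records, in position (i, j), the step at which that cell was added to P.
  Insert 3 (step 1): P = [3];  Q = [1]
  Insert 2 (step 2): P = [2] / [3];  Q = [1] / [2]
  Insert 1 (step 3): P = [1] / [2] / [3];  Q = [1] / [2] / [3]
  Insert 4 (step 4): P = [1, 4] / [2] / [3];  Q = [1, 4] / [2] / [3]
  Insert 6 (step 5): P = [1, 4, 6] / [2] / [3];  Q = [1, 4, 5] / [2] / [3]
  Insert 5 (step 6): P = [1, 4, 5] / [2, 6] / [3];  Q = [1, 4, 5] / [2, 6] / [3]
  Insert 7 (step 7): P = [1, 4, 5, 7] / [2, 6] / [3];  Q = [1, 4, 5, 7] / [2, 6] / [3]
  Insert 8 (step 8): P = [1, 4, 5, 7, 8] / [2, 6] / [3];  Q = [1, 4, 5, 7, 8] / [2, 6] / [3]
Final shape: (5, 2, 1).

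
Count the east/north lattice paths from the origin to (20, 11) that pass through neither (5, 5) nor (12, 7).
Number of paths = 50546367

Inclusion–exclusion. Total paths: C(31, 20) = 84672315. Through P₁: C(10, 5)·C(21, 15) = 13674528. Through P₂: C(19, 12)·C(12, 8) = 24942060. Since P₁ is strictly southwest of P₂, a monotone path through both must visit P₁ then P₂; paths through both = C(10, 5)·C(9, 7)·C(12, 8) = 4490640. Avoid both = 84672315 − 13674528 − 24942060 + 4490640 = 50546367.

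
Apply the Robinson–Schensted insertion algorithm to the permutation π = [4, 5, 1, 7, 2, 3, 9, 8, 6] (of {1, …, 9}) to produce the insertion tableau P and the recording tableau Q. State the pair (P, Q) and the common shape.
P = [1, 2, 3, 6] / [4, 5, 7, 8] / [9];  Q = [1, 2, 4, 7] / [3, 5, 6, 8] / [9];  common shape = (4, 4, 1)

Row-insert the values π_1, π_2, … into P one at a time, bumping the leftmost entry strictly greater than the inserted value down to the next row. The recording tableau Q records, in position (i, j), the step at which that cell was added to P.
  Insert 4 (step 1): P = [4];  Q = [1]
  Insert 5 (step 2): P = [4, 5];  Q = [1, 2]
  Insert 1 (step 3): P = [1, 5] / [4];  Q = [1, 2] / [3]
  Insert 7 (step 4): P = [1, 5, 7] / [4];  Q = [1, 2, 4] / [3]
  Insert 2 (step 5): P = [1, 2, 7] / [4, 5];  Q = [1, 2, 4] / [3, 5]
  Insert 3 (step 6): P = [1, 2, 3] / [4, 5, 7];  Q = [1, 2, 4] / [3, 5, 6]
  Insert 9 (step 7): P = [1, 2, 3, 9] / [4, 5, 7];  Q = [1, 2, 4, 7] / [3, 5, 6]
  Insert 8 (step 8): P = [1, 2, 3, 8] / [4, 5, 7, 9];  Q = [1, 2, 4, 7] / [3, 5, 6, 8]
  Insert 6 (step 9): P = [1, 2, 3, 6] / [4, 5, 7, 8] / [9];  Q = [1, 2, 4, 7] / [3, 5, 6, 8] / [9]
Final shape: (4, 4, 1).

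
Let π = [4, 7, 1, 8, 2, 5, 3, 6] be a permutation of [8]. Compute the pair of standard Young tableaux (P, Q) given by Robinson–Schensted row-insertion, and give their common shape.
P = [1, 2, 3, 6] / [4, 5, 8] / [7];  Q = [1, 2, 4, 8] / [3, 5, 6] / [7];  common shape = (4, 3, 1)

Row-insert the values π_1, π_2, … into P one at a time, bumping the leftmost entry strictly greater than the inserted value down to the next row. The recording tableau Q records, in position (i, j), the step at which that cell was added to P.
  Insert 4 (step 1): P = [4];  Q = [1]
  Insert 7 (step 2): P = [4, 7];  Q = [1, 2]
  Insert 1 (step 3): P = [1, 7] / [4];  Q = [1, 2] / [3]
  Insert 8 (step 4): P = [1, 7, 8] / [4];  Q = [1, 2, 4] / [3]
  Insert 2 (step 5): P = [1, 2, 8] / [4, 7];  Q = [1, 2, 4] / [3, 5]
  Insert 5 (step 6): P = [1, 2, 5] / [4, 7, 8];  Q = [1, 2, 4] / [3, 5, 6]
  Insert 3 (step 7): P = [1, 2, 3] / [4, 5, 8] / [7];  Q = [1, 2, 4] / [3, 5, 6] / [7]
  Insert 6 (step 8): P = [1, 2, 3, 6] / [4, 5, 8] / [7];  Q = [1, 2, 4, 8] / [3, 5, 6] / [7]
Final shape: (4, 3, 1).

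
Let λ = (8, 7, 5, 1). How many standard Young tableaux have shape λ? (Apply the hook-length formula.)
# SYT of shape (8, 7, 5, 1) = 58786000

Hook-length formula: f^λ = n! / Π hook(c), product over all cells c of the Young diagram. For λ = (8, 7, 5, 1), n = 21 boxes. Hook lengths by row (left-to-right, top-to-bottom): [11, 9, 8, 7, 6, 4, 3, 1]; [9, 7, 6, 5, 4, 2, 1]; [6, 4, 3, 2, 1]; [1]. Product of hooks = 869100503040. So f^λ = 21! / 869100503040 = 51090942171709440000 / 869100503040 = 58786000.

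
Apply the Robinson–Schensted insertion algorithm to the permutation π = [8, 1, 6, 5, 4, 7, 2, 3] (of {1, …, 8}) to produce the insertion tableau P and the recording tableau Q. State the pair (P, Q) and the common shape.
P = [1, 2, 3] / [4, 7] / [5] / [6] / [8];  Q = [1, 3, 6] / [2, 8] / [4] / [5] / [7];  common shape = (3, 2, 1, 1, 1)

Row-insert the values π_1, π_2, … into P one at a time, bumping the leftmost entry strictly greater than the inserted value down to the next row. The recording tableau Q records, in position (i, j), the step at which that cell was added to P.
  Insert 8 (step 1): P = [8];  Q = [1]
  Insert 1 (step 2): P = [1] / [8];  Q = [1] / [2]
  Insert 6 (step 3): P = [1, 6] / [8];  Q = [1, 3] / [2]
  Insert 5 (step 4): P = [1, 5] / [6] / [8];  Q = [1, 3] / [2] / [4]
  Insert 4 (step 5): P = [1, 4] / [5] / [6] / [8];  Q = [1, 3] / [2] / [4] / [5]
  Insert 7 (step 6): P = [1, 4, 7] / [5] / [6] / [8];  Q = [1, 3, 6] / [2] / [4] / [5]
  Insert 2 (step 7): P = [1, 2, 7] / [4] / [5] / [6] / [8];  Q = [1, 3, 6] / [2] / [4] / [5] / [7]
  Insert 3 (step 8): P = [1, 2, 3] / [4, 7] / [5] / [6] / [8];  Q = [1, 3, 6] / [2, 8] / [4] / [5] / [7]
Final shape: (3, 2, 1, 1, 1).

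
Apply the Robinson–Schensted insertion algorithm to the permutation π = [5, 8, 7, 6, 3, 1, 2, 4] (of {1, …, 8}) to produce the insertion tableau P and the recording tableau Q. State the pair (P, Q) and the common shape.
P = [1, 2, 4] / [3, 6] / [5] / [7] / [8];  Q = [1, 2, 8] / [3, 7] / [4] / [5] / [6];  common shape = (3, 2, 1, 1, 1)

Row-insert the values π_1, π_2, … into P one at a time, bumping the leftmost entry strictly greater than the inserted value down to the next row. The recording tableau Q records, in position (i, j), the step at which that cell was added to P.
  Insert 5 (step 1): P = [5];  Q = [1]
  Insert 8 (step 2): P = [5, 8];  Q = [1, 2]
  Insert 7 (step 3): P = [5, 7] / [8];  Q = [1, 2] / [3]
  Insert 6 (step 4): P = [5, 6] / [7] / [8];  Q = [1, 2] / [3] / [4]
  Insert 3 (step 5): P = [3, 6] / [5] / [7] / [8];  Q = [1, 2] / [3] / [4] / [5]
  Insert 1 (step 6): P = [1, 6] / [3] / [5] / [7] / [8];  Q = [1, 2] / [3] / [4] / [5] / [6]
  Insert 2 (step 7): P = [1, 2] / [3, 6] / [5] / [7] / [8];  Q = [1, 2] / [3, 7] / [4] / [5] / [6]
  Insert 4 (step 8): P = [1, 2, 4] / [3, 6] / [5] / [7] / [8];  Q = [1, 2, 8] / [3, 7] / [4] / [5] / [6]
Final shape: (3, 2, 1, 1, 1).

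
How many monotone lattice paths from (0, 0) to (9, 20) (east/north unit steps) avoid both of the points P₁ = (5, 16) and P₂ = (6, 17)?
Number of paths = 7385595

Inclusion–exclusion. Total paths: C(29, 9) = 10015005. Through P₁: C(21, 5)·C(8, 4) = 1424430. Through P₂: C(23, 6)·C(6, 3) = 2018940. Since P₁ is strictly southwest of P₂, a monotone path through both must visit P₁ then P₂; paths through both = C(21, 5)·C(2, 1)·C(6, 3) = 813960. Avoid both = 10015005 − 1424430 − 2018940 + 813960 = 7385595.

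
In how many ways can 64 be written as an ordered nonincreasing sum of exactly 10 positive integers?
p(64, 10 parts) = 100654

Partitions of n into exactly k parts are in bijection with partitions of n − k into at most k parts (subtract 1 from each part). So p(64, exactly 10) = p(54, parts ≤ 10). Computing via the recurrence p(m, j) = p(m, j−1) + p(m−j, j) gives 100654.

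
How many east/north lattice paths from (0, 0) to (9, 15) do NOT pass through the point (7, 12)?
Number of paths = 803624

Total paths from (0, 0) to (9, 15): C(24, 9) = 1307504. Paths through (7, 12): (paths (0, 0) → (7, 12)) × (paths (7, 12) → (9, 15)) = C(19, 7) · C(5, 2) = 50388 · 10 = 503880. Avoidance count = 1307504 − 503880 = 803624.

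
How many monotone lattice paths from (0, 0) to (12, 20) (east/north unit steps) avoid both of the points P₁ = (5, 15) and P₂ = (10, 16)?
Number of paths = 135233007

Inclusion–exclusion. Total paths: C(32, 12) = 225792840. Through P₁: C(20, 5)·C(12, 7) = 12279168. Through P₂: C(26, 10)·C(6, 2) = 79676025. Since P₁ is strictly southwest of P₂, a monotone path through both must visit P₁ then P₂; paths through both = C(20, 5)·C(6, 5)·C(6, 2) = 1395360. Avoid both = 225792840 − 12279168 − 79676025 + 1395360 = 135233007.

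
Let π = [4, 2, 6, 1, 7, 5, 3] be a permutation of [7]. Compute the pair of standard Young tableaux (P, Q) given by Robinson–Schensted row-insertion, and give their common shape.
P = [1, 3, 7] / [2, 5] / [4, 6];  Q = [1, 3, 5] / [2, 6] / [4, 7];  common shape = (3, 2, 2)

Row-insert the values π_1, π_2, … into P one at a time, bumping the leftmost entry strictly greater than the inserted value down to the next row. The recording tableau Q records, in position (i, j), the step at which that cell was added to P.
  Insert 4 (step 1): P = [4];  Q = [1]
  Insert 2 (step 2): P = [2] / [4];  Q = [1] / [2]
  Insert 6 (step 3): P = [2, 6] / [4];  Q = [1, 3] / [2]
  Insert 1 (step 4): P = [1, 6] / [2] / [4];  Q = [1, 3] / [2] / [4]
  Insert 7 (step 5): P = [1, 6, 7] / [2] / [4];  Q = [1, 3, 5] / [2] / [4]
  Insert 5 (step 6): P = [1, 5, 7] / [2, 6] / [4];  Q = [1, 3, 5] / [2, 6] / [4]
  Insert 3 (step 7): P = [1, 3, 7] / [2, 5] / [4, 6];  Q = [1, 3, 5] / [2, 6] / [4, 7]
Final shape: (3, 2, 2).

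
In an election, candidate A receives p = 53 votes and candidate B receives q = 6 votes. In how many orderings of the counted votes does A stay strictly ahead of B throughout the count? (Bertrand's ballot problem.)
Strict-lead orderings = 35893242

Total orderings of the 59 votes with 53 for A: C(59, 53) = 45057474. By the Bertrand ballot formula (Cycle Lemma / reflection principle), the number of orderings in which A is strictly ahead of B throughout is (p − q)/(p + q) · C(p + q, p) = (53 − 6)/(53 + 6) · 45057474 = 35893242.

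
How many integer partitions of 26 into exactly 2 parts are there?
p(26, 2 parts) = 13

Partitions of n into exactly k parts are in bijection with partitions of n − k into at most k parts (subtract 1 from each part). So p(26, exactly 2) = p(24, parts ≤ 2). Computing via the recurrence p(m, j) = p(m, j−1) + p(m−j, j) gives 13.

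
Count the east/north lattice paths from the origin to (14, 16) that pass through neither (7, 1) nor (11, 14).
Number of paths = 99674723

Inclusion–exclusion. Total paths: C(30, 14) = 145422675. Through P₁: C(8, 7)·C(22, 7) = 1364352. Through P₂: C(25, 11)·C(5, 3) = 44574000. Since P₁ is strictly southwest of P₂, a monotone path through both must visit P₁ then P₂; paths through both = C(8, 7)·C(17, 4)·C(5, 3) = 190400. Avoid both = 145422675 − 1364352 − 44574000 + 190400 = 99674723.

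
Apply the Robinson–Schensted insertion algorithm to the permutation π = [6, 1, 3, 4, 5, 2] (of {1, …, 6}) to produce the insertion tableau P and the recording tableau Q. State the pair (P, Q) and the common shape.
P = [1, 2, 4, 5] / [3] / [6];  Q = [1, 3, 4, 5] / [2] / [6];  common shape = (4, 1, 1)

Row-insert the values π_1, π_2, … into P one at a time, bumping the leftmost entry strictly greater than the inserted value down to the next row. The recording tableau Q records, in position (i, j), the step at which that cell was added to P.
  Insert 6 (step 1): P = [6];  Q = [1]
  Insert 1 (step 2): P = [1] / [6];  Q = [1] / [2]
  Insert 3 (step 3): P = [1, 3] / [6];  Q = [1, 3] / [2]
  Insert 4 (step 4): P = [1, 3, 4] / [6];  Q = [1, 3, 4] / [2]
  Insert 5 (step 5): P = [1, 3, 4, 5] / [6];  Q = [1, 3, 4, 5] / [2]
  Insert 2 (step 6): P = [1, 2, 4, 5] / [3] / [6];  Q = [1, 3, 4, 5] / [2] / [6]
Final shape: (4, 1, 1).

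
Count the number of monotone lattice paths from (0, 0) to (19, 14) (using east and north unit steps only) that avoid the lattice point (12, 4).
Number of paths = 783413840

Total paths from (0, 0) to (19, 14): C(33, 19) = 818809200. Paths through (12, 4): (paths (0, 0) → (12, 4)) × (paths (12, 4) → (19, 14)) = C(16, 12) · C(17, 7) = 1820 · 19448 = 35395360. Avoidance count = 818809200 − 35395360 = 783413840.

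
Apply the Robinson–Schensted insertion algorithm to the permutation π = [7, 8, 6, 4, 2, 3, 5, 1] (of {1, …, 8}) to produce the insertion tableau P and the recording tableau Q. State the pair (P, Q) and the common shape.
P = [1, 3, 5] / [2, 8] / [4] / [6] / [7];  Q = [1, 2, 7] / [3, 6] / [4] / [5] / [8];  common shape = (3, 2, 1, 1, 1)

Row-insert the values π_1, π_2, … into P one at a time, bumping the leftmost entry strictly greater than the inserted value down to the next row. The recording tableau Q records, in position (i, j), the step at which that cell was added to P.
  Insert 7 (step 1): P = [7];  Q = [1]
  Insert 8 (step 2): P = [7, 8];  Q = [1, 2]
  Insert 6 (step 3): P = [6, 8] / [7];  Q = [1, 2] / [3]
  Insert 4 (step 4): P = [4, 8] / [6] / [7];  Q = [1, 2] / [3] / [4]
  Insert 2 (step 5): P = [2, 8] / [4] / [6] / [7];  Q = [1, 2] / [3] / [4] / [5]
  Insert 3 (step 6): P = [2, 3] / [4, 8] / [6] / [7];  Q = [1, 2] / [3, 6] / [4] / [5]
  Insert 5 (step 7): P = [2, 3, 5] / [4, 8] / [6] / [7];  Q = [1, 2, 7] / [3, 6] / [4] / [5]
  Insert 1 (step 8): P = [1, 3, 5] / [2, 8] / [4] / [6] / [7];  Q = [1, 2, 7] / [3, 6] / [4] / [5] / [8]
Final shape: (3, 2, 1, 1, 1).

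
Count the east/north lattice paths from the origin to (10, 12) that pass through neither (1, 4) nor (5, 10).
Number of paths = 484083

Inclusion–exclusion. Total paths: C(22, 10) = 646646. Through P₁: C(5, 1)·C(17, 9) = 121550. Through P₂: C(15, 5)·C(7, 5) = 63063. Since P₁ is strictly southwest of P₂, a monotone path through both must visit P₁ then P₂; paths through both = C(5, 1)·C(10, 4)·C(7, 5) = 22050. Avoid both = 646646 − 121550 − 63063 + 22050 = 484083.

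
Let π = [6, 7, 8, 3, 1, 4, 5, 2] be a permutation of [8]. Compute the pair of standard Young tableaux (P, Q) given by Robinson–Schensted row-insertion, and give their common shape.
P = [1, 2, 5] / [3, 4, 8] / [6, 7];  Q = [1, 2, 3] / [4, 6, 7] / [5, 8];  common shape = (3, 3, 2)

Row-insert the values π_1, π_2, … into P one at a time, bumping the leftmost entry strictly greater than the inserted value down to the next row. The recording tableau Q records, in position (i, j), the step at which that cell was added to P.
  Insert 6 (step 1): P = [6];  Q = [1]
  Insert 7 (step 2): P = [6, 7];  Q = [1, 2]
  Insert 8 (step 3): P = [6, 7, 8];  Q = [1, 2, 3]
  Insert 3 (step 4): P = [3, 7, 8] / [6];  Q = [1, 2, 3] / [4]
  Insert 1 (step 5): P = [1, 7, 8] / [3] / [6];  Q = [1, 2, 3] / [4] / [5]
  Insert 4 (step 6): P = [1, 4, 8] / [3, 7] / [6];  Q = [1, 2, 3] / [4, 6] / [5]
  Insert 5 (step 7): P = [1, 4, 5] / [3, 7, 8] / [6];  Q = [1, 2, 3] / [4, 6, 7] / [5]
  Insert 2 (step 8): P = [1, 2, 5] / [3, 4, 8] / [6, 7];  Q = [1, 2, 3] / [4, 6, 7] / [5, 8]
Final shape: (3, 3, 2).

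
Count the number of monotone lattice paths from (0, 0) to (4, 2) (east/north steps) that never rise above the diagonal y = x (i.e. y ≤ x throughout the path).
Number of paths = 9

By the reflection principle (André's argument), the number of monotone paths to (4, 2) with n ≤ m that never go above y = x is C(6, 4) − C(6, 5) = 15 − 6 = 9.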